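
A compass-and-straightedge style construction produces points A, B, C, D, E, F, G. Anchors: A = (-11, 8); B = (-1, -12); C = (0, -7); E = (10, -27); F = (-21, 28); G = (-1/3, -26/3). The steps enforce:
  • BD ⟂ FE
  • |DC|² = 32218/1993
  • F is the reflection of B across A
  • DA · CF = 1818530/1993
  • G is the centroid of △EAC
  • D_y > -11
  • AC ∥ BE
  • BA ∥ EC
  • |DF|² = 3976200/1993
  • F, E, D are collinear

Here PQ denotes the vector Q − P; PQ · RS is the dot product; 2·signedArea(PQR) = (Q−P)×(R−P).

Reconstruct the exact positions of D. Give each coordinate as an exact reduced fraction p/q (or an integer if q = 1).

1. D_x = 1857/1993  [F, E, D are collinear ∩ BD ⟂ FE]
2. D_y = -21746/1993  [F, E, D are collinear ∩ BD ⟂ FE]
   → D = (1857/1993, -21746/1993)

D = (1857/1993, -21746/1993)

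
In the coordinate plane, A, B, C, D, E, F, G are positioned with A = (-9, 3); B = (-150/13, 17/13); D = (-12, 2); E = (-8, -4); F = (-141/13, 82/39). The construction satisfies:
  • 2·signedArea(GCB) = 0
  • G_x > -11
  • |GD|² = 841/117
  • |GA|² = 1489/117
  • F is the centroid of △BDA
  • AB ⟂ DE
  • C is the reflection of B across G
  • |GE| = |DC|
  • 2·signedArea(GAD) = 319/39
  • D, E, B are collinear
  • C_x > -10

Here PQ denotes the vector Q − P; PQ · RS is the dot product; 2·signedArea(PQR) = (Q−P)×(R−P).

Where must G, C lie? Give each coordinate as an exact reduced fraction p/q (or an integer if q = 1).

C = (-370/39, -23/13)
G = (-410/39, -3/13)

1. G_x = -410/39  [line 1·x + -3·y + 383/39 = 0 ∩ |GD|² = 841/117]
2. G_y = -3/13  [line 1·x + -3·y + 383/39 = 0 ∩ |GD|² = 841/117]
   → G = (-410/39, -3/13)
3. C_x = -370/39  [2·signedArea(GCB) = 0 ∩ C is the reflection of B across G]
4. C_y = -23/13  [2·signedArea(GCB) = 0 ∩ C is the reflection of B across G]
   → C = (-370/39, -23/13)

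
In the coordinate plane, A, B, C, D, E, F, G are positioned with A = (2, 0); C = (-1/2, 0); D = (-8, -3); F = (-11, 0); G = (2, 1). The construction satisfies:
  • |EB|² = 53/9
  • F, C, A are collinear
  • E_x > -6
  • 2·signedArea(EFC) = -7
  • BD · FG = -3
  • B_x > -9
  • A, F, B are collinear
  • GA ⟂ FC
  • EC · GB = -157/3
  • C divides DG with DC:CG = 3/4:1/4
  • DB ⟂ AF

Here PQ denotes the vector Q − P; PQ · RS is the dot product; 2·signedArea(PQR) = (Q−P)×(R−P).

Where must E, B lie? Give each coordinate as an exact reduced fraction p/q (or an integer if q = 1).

B = (-8, 0)
E = (-17/3, -2/3)

1. E_y = -2/3  [2·signedArea(EFC) = -7]
2. B_x = -8  [A, F, B are collinear ∩ DB ⟂ AF]
3. B_y = 0  [A, F, B are collinear ∩ DB ⟂ AF]
   → B = (-8, 0)
4. E_x = -17/3  [2·signedArea(EFC) = -7 ∩ EC · GB = -157/3]
   → E = (-17/3, -2/3)
5. E_y = -2/3  [2·signedArea(EFC) = -7 ∩ EC · GB = -157/3]
   → E = (-17/3, -2/3)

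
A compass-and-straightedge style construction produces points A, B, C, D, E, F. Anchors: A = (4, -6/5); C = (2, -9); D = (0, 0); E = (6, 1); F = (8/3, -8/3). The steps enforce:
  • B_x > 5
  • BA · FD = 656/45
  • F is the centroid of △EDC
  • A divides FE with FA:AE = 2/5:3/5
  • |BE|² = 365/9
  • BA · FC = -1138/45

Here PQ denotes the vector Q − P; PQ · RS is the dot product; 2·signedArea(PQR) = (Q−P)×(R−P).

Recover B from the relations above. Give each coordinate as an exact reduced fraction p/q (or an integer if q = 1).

B = (16/3, -16/3)

1. B_x = 16/3  [BA · FC = -1138/45 ∩ BA · FD = 656/45]
2. B_y = -16/3  [BA · FC = -1138/45 ∩ BA · FD = 656/45]
   → B = (16/3, -16/3)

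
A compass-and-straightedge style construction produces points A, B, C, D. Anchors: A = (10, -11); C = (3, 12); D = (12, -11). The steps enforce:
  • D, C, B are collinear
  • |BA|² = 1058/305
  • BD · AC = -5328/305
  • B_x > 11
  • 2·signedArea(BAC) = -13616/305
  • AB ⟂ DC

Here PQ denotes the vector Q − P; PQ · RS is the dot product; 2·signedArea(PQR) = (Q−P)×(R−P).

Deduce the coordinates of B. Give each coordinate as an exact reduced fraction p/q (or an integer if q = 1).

1. B_x = 3579/305  [D, C, B are collinear ∩ AB ⟂ DC]
2. B_y = -3148/305  [D, C, B are collinear ∩ AB ⟂ DC]
   → B = (3579/305, -3148/305)

B = (3579/305, -3148/305)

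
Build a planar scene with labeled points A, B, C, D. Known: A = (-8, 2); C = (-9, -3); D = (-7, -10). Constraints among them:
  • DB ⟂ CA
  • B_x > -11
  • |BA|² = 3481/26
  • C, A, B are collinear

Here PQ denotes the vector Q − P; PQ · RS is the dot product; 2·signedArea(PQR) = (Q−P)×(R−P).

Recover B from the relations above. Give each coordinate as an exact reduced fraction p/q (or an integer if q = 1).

1. B_x = -267/26  [C, A, B are collinear ∩ DB ⟂ CA]
2. B_y = -243/26  [C, A, B are collinear ∩ DB ⟂ CA]
   → B = (-267/26, -243/26)

B = (-267/26, -243/26)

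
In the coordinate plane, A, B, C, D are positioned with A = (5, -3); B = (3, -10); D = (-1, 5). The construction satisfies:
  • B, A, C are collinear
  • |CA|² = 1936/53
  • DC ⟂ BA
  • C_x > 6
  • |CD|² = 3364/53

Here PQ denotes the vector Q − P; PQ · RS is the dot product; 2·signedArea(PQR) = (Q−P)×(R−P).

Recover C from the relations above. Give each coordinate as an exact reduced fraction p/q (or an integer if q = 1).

1. C_x = 353/53  [B, A, C are collinear ∩ DC ⟂ BA]
2. C_y = 149/53  [B, A, C are collinear ∩ DC ⟂ BA]
   → C = (353/53, 149/53)

C = (353/53, 149/53)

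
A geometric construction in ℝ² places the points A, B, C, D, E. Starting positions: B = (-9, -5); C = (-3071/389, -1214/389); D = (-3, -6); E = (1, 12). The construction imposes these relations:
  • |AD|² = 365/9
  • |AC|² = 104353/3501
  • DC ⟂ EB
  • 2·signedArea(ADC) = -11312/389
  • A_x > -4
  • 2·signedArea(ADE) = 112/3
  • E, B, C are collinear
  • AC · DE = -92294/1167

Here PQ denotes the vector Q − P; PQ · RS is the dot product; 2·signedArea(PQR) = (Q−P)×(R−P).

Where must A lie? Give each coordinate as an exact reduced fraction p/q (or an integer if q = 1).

A = (-11/3, 1/3)

1. A_x = -11/3  [2·signedArea(ADC) = -11312/389 ∩ AC · DE = -92294/1167]
2. A_y = 1/3  [2·signedArea(ADC) = -11312/389 ∩ AC · DE = -92294/1167]
   → A = (-11/3, 1/3)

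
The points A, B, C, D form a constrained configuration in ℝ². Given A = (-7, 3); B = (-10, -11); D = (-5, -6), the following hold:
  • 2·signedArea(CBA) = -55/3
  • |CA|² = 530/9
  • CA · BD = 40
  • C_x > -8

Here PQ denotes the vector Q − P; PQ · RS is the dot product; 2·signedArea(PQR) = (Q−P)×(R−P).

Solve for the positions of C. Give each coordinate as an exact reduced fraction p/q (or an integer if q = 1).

1. C_x = -22/3  [2·signedArea(CBA) = -55/3 ∩ CA · BD = 40]
2. C_y = -14/3  [2·signedArea(CBA) = -55/3 ∩ CA · BD = 40]
   → C = (-22/3, -14/3)

C = (-22/3, -14/3)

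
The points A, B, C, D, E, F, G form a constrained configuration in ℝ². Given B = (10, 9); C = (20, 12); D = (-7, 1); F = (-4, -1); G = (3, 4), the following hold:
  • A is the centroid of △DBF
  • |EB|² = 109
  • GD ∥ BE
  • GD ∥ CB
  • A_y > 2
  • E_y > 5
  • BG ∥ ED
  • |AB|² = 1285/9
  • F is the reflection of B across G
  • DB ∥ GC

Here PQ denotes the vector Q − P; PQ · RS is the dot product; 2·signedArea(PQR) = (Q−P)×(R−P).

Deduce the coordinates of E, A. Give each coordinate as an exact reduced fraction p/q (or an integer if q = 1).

A = (-1/3, 3)
E = (0, 6)

1. E_x = 0  [BG ∥ ED ∩ GD ∥ BE]
2. E_y = 6  [BG ∥ ED ∩ GD ∥ BE]
   → E = (0, 6)
3. A_x = -1/3  [A is the centroid of △DBF]
4. A_y = 3  [A is the centroid of △DBF]
   → A = (-1/3, 3)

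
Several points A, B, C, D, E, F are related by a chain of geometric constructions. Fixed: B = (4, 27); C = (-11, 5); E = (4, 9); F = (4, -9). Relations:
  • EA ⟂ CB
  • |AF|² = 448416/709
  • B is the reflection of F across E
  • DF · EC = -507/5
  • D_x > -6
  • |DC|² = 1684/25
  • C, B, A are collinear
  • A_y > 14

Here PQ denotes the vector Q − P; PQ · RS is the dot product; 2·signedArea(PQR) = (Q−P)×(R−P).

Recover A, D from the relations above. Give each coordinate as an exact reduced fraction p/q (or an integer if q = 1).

1. A_x = -3104/709  [C, B, A are collinear ∩ EA ⟂ CB]
2. A_y = 10431/709  [C, B, A are collinear ∩ EA ⟂ CB]
   → A = (-3104/709, 10431/709)
3. D_x = -5  [line 15·x + 4·y + 387/5 = 0 ∩ |DC|² = 1684/25]
4. D_y = -3/5  [line 15·x + 4·y + 387/5 = 0 ∩ |DC|² = 1684/25]
   → D = (-5, -3/5)

A = (-3104/709, 10431/709)
D = (-5, -3/5)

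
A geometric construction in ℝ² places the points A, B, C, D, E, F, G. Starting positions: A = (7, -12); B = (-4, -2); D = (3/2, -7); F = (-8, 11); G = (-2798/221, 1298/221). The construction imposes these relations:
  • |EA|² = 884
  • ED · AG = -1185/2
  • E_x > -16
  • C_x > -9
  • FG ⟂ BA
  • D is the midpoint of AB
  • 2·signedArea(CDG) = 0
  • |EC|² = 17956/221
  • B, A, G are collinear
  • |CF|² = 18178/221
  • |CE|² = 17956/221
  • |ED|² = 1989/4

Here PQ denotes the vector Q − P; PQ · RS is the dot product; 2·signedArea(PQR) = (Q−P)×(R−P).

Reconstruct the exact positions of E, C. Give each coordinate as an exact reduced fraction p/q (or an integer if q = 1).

1. E_x = -15  [line 4345/221·x + -3950/221·y + 96775/221 = 0 ∩ |ED|² = 1989/4]
2. E_y = 8  [line 4345/221·x + -3950/221·y + 96775/221 = 0 ∩ |ED|² = 1989/4]
   → E = (-15, 8)
3. C_x = -1841/221  [line -2845/221·x + -6259/442·y + -17639/221 = 0 ∩ |CE|² = 17956/221]
4. C_y = 428/221  [line -2845/221·x + -6259/442·y + -17639/221 = 0 ∩ |CE|² = 17956/221]
   → C = (-1841/221, 428/221)

C = (-1841/221, 428/221)
E = (-15, 8)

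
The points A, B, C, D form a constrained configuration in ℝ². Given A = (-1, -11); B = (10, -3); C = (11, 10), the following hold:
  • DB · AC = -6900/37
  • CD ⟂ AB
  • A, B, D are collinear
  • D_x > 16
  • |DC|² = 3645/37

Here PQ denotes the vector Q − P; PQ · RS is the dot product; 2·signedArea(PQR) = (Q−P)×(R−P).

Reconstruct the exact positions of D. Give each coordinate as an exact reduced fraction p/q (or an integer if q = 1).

1. D_x = 623/37  [A, B, D are collinear ∩ CD ⟂ AB]
2. D_y = 73/37  [A, B, D are collinear ∩ CD ⟂ AB]
   → D = (623/37, 73/37)

D = (623/37, 73/37)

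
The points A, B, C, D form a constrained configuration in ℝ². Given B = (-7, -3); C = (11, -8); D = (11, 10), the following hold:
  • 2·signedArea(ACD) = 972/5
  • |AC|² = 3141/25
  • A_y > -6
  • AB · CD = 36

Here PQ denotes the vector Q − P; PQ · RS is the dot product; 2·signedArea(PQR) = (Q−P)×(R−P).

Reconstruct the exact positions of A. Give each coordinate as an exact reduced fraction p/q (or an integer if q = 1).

A = (1/5, -5)

1. A_x = 1/5  [2·signedArea(ACD) = 972/5 ∩ AB · CD = 36]
2. A_y = -5  [2·signedArea(ACD) = 972/5 ∩ AB · CD = 36]
   → A = (1/5, -5)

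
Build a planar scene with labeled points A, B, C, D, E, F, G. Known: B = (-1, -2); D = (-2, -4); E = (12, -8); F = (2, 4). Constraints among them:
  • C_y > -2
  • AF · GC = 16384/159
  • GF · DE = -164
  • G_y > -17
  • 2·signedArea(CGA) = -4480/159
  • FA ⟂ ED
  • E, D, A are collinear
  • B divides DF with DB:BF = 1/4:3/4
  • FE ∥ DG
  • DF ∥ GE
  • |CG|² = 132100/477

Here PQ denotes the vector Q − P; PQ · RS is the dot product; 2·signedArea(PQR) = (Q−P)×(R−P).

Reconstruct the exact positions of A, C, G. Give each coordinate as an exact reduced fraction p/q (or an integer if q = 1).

A = (-22/53, -236/53)
C = (-22/159, -236/159)
G = (8, -16)

1. A_x = -22/53  [E, D, A are collinear ∩ FA ⟂ ED]
2. A_y = -236/53  [E, D, A are collinear ∩ FA ⟂ ED]
   → A = (-22/53, -236/53)
3. G_x = 8  [DF ∥ GE ∩ FE ∥ DG]
4. G_y = -16  [DF ∥ GE ∩ FE ∥ DG]
   → G = (8, -16)
5. C_x = -22/159  [2·signedArea(CGA) = -4480/159 ∩ AF · GC = 16384/159]
6. C_y = -236/159  [2·signedArea(CGA) = -4480/159 ∩ AF · GC = 16384/159]
   → C = (-22/159, -236/159)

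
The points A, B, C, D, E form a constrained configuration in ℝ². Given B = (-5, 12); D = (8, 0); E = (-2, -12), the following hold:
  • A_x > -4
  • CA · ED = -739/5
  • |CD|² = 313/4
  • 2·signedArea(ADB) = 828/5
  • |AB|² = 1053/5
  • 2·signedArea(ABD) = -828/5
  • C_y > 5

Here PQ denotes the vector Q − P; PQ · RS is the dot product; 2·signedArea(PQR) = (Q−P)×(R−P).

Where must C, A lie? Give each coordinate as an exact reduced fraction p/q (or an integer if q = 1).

1. A_x = -16/5  [line -12·x + -13·y + -348/5 = 0 ∩ |AB|² = 1053/5]
2. A_y = -12/5  [line -12·x + -13·y + -348/5 = 0 ∩ |AB|² = 1053/5]
   → A = (-16/5, -12/5)
3. C_x = 3/2  [line -10·x + -12·y + 87 = 0 ∩ |CD|² = 313/4]
4. C_y = 6  [line -10·x + -12·y + 87 = 0 ∩ |CD|² = 313/4]
   → C = (3/2, 6)

A = (-16/5, -12/5)
C = (3/2, 6)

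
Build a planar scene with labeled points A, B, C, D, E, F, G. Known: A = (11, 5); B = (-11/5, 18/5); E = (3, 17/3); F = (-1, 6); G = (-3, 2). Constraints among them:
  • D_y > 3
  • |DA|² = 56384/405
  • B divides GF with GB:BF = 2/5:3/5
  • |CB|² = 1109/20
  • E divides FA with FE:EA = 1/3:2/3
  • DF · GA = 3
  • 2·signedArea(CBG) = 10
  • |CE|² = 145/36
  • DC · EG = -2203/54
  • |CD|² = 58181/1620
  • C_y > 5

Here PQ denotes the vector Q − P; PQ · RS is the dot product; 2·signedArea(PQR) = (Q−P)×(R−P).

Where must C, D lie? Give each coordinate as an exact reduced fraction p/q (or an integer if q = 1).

C = (5, 11/2)
D = (-11/15, 169/45)

1. C_x = 5  [line 8/5·x + -4/5·y + -18/5 = 0 ∩ |CB|² = 1109/20]
2. C_y = 11/2  [line 8/5·x + -4/5·y + -18/5 = 0 ∩ |CB|² = 1109/20]
   → C = (5, 11/2)
3. D_x = -11/15  [DC · EG = -2203/54 ∩ DF · GA = 3]
4. D_y = 169/45  [DC · EG = -2203/54 ∩ DF · GA = 3]
   → D = (-11/15, 169/45)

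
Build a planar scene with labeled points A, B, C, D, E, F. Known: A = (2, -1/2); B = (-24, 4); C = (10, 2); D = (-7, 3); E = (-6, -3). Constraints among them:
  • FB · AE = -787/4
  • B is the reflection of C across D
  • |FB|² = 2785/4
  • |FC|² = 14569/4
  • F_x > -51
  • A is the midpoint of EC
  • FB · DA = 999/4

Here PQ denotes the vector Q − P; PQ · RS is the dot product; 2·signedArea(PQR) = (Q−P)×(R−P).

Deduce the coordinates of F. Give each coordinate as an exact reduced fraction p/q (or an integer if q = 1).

1. F_x = -50  [FB · DA = 999/4 ∩ FB · AE = -787/4]
2. F_y = 17/2  [FB · DA = 999/4 ∩ FB · AE = -787/4]
   → F = (-50, 17/2)

F = (-50, 17/2)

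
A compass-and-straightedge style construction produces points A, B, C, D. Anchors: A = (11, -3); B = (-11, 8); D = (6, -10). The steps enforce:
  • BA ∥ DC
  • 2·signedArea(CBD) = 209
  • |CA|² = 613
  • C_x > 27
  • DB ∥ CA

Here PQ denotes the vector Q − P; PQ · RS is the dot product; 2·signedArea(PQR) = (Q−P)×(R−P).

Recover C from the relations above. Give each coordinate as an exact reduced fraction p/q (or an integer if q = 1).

C = (28, -21)

1. C_x = 28  [DB ∥ CA ∩ BA ∥ DC]
2. C_y = -21  [DB ∥ CA ∩ BA ∥ DC]
   → C = (28, -21)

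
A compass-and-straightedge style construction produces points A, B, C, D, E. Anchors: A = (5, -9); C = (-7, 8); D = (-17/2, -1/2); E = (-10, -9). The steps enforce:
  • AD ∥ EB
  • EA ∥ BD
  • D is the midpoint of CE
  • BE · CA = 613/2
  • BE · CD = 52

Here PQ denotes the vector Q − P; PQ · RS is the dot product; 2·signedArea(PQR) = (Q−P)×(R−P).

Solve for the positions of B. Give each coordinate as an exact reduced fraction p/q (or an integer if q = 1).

1. B_x = -47/2  [EA ∥ BD ∩ AD ∥ EB]
2. B_y = -1/2  [EA ∥ BD ∩ AD ∥ EB]
   → B = (-47/2, -1/2)

B = (-47/2, -1/2)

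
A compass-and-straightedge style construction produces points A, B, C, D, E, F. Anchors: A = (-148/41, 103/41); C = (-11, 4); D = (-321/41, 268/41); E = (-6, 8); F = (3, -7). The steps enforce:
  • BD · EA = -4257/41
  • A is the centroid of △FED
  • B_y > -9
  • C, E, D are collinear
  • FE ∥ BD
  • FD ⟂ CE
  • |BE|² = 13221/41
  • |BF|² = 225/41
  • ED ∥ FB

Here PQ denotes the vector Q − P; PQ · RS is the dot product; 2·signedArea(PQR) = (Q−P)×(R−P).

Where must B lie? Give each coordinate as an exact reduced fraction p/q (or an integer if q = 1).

1. B_x = 48/41  [FE ∥ BD ∩ ED ∥ FB]
2. B_y = -347/41  [FE ∥ BD ∩ ED ∥ FB]
   → B = (48/41, -347/41)

B = (48/41, -347/41)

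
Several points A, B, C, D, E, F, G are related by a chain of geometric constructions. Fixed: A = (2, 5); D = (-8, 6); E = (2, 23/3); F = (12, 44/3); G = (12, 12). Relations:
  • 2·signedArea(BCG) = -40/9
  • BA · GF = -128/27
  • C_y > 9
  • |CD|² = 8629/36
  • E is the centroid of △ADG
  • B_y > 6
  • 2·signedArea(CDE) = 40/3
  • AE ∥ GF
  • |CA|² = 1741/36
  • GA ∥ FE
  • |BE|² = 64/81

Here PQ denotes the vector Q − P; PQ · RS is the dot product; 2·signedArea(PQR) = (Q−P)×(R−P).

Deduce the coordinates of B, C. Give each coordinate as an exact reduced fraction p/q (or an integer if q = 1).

1. B_y = 61/9  [BA · GF = -128/27]
2. B_x = 2  [|BE|² = 64/81]
   → B = (2, 61/9)
3. C_x = 7  [2·signedArea(CDE) = 40/3 ∩ 2·signedArea(BCG) = -40/9]
4. C_y = 59/6  [2·signedArea(CDE) = 40/3 ∩ 2·signedArea(BCG) = -40/9]
   → C = (7, 59/6)

B = (2, 61/9)
C = (7, 59/6)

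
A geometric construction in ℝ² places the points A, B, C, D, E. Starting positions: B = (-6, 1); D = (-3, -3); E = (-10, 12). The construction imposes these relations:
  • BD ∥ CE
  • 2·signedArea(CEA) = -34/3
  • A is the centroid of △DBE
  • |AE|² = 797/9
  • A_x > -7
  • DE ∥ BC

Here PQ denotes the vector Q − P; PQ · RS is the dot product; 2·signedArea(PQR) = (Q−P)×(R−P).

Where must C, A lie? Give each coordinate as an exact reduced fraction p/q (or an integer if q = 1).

1. C_x = -13  [BD ∥ CE ∩ DE ∥ BC]
2. C_y = 16  [BD ∥ CE ∩ DE ∥ BC]
   → C = (-13, 16)
3. A_x = -19/3  [A is the centroid of △DBE]
4. A_y = 10/3  [A is the centroid of △DBE]
   → A = (-19/3, 10/3)

A = (-19/3, 10/3)
C = (-13, 16)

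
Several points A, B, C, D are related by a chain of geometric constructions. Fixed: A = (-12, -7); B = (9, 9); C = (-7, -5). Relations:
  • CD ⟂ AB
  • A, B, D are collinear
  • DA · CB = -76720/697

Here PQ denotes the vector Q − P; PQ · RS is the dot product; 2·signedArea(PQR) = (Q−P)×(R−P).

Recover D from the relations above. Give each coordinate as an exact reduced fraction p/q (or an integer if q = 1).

1. D_x = -5487/697  [A, B, D are collinear ∩ CD ⟂ AB]
2. D_y = -2687/697  [A, B, D are collinear ∩ CD ⟂ AB]
   → D = (-5487/697, -2687/697)

D = (-5487/697, -2687/697)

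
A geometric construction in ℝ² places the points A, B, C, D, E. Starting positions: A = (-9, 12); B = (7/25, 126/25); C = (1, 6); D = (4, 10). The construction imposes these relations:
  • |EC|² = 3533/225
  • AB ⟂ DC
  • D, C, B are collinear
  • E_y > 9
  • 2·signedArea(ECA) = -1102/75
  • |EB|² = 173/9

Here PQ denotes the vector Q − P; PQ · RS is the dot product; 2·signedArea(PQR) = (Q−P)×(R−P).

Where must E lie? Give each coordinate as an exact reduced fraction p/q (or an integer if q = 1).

1. E_x = -118/75  [line -6·x + -10·y + 6052/75 = 0 ∩ |EB|² = 173/9]
2. E_y = 676/75  [line -6·x + -10·y + 6052/75 = 0 ∩ |EB|² = 173/9]
   → E = (-118/75, 676/75)

E = (-118/75, 676/75)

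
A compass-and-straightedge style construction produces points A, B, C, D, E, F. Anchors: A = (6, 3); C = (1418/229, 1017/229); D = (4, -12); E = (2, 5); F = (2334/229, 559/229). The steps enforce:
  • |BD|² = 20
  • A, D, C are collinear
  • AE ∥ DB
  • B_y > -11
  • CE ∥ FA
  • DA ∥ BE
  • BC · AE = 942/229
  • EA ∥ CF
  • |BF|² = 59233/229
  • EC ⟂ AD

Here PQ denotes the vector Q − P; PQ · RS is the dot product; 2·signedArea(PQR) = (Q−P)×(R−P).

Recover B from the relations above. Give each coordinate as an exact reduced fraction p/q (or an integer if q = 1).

1. B_x = 0  [DA ∥ BE ∩ AE ∥ DB]
2. B_y = -10  [DA ∥ BE ∩ AE ∥ DB]
   → B = (0, -10)

B = (0, -10)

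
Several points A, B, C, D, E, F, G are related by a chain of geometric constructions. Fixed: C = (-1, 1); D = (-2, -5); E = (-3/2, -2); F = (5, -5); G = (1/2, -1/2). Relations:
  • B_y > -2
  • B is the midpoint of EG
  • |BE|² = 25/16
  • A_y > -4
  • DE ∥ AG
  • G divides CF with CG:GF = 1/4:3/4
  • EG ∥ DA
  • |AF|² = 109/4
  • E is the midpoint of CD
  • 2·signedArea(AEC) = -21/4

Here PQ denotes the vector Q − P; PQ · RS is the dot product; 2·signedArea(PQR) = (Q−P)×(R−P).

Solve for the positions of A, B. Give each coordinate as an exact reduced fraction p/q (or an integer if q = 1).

A = (0, -7/2)
B = (-1/2, -5/4)

1. A_x = 0  [DE ∥ AG ∩ EG ∥ DA]
2. A_y = -7/2  [DE ∥ AG ∩ EG ∥ DA]
   → A = (0, -7/2)
3. B_x = -1/2  [B is the midpoint of EG]
4. B_y = -5/4  [B is the midpoint of EG]
   → B = (-1/2, -5/4)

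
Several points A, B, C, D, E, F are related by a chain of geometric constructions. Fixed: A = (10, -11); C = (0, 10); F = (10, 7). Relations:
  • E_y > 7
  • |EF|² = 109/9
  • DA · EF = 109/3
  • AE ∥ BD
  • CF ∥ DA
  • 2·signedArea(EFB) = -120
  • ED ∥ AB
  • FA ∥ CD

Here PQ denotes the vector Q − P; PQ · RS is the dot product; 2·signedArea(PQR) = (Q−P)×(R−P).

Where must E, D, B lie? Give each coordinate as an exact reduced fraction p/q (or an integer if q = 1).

B = (10/3, -27)
D = (0, -8)
E = (20/3, 8)

1. D_x = 0  [CF ∥ DA ∩ FA ∥ CD]
2. D_y = -8  [CF ∥ DA ∩ FA ∥ CD]
   → D = (0, -8)
3. E_x = 20/3  [line -10·x + 3·y + 128/3 = 0 ∩ |EF|² = 109/9]
4. E_y = 8  [line -10·x + 3·y + 128/3 = 0 ∩ |EF|² = 109/9]
   → E = (20/3, 8)
5. B_x = 10/3  [2·signedArea(EFB) = -120 ∩ AE ∥ BD]
6. B_y = -27  [2·signedArea(EFB) = -120 ∩ AE ∥ BD]
   → B = (10/3, -27)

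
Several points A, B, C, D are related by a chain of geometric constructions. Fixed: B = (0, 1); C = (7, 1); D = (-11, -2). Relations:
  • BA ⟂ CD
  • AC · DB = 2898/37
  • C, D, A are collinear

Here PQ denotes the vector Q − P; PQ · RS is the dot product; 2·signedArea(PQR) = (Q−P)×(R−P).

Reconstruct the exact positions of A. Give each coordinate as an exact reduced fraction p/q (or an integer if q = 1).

1. A_x = 7/37  [C, D, A are collinear ∩ BA ⟂ CD]
2. A_y = -5/37  [C, D, A are collinear ∩ BA ⟂ CD]
   → A = (7/37, -5/37)

A = (7/37, -5/37)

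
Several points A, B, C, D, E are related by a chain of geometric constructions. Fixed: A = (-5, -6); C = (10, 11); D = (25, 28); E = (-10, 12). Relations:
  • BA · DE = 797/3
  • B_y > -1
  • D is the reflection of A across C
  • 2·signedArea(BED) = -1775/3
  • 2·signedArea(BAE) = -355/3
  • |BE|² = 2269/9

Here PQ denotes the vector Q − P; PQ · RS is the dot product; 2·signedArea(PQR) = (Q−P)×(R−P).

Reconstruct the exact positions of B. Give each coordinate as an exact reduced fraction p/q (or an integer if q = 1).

1. B_x = 0  [2·signedArea(BAE) = -355/3 ∩ BA · DE = 797/3]
2. B_y = -1/3  [2·signedArea(BAE) = -355/3 ∩ BA · DE = 797/3]
   → B = (0, -1/3)

B = (0, -1/3)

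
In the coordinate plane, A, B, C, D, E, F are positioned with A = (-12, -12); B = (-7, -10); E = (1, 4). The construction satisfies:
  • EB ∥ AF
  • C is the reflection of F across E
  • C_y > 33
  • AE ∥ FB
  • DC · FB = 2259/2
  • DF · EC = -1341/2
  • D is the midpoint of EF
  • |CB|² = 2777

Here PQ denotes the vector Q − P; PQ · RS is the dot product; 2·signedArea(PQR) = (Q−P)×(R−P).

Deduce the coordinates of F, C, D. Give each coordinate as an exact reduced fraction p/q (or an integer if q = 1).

C = (22, 34)
D = (-19/2, -11)
F = (-20, -26)

1. F_x = -20  [AE ∥ FB ∩ EB ∥ AF]
2. F_y = -26  [AE ∥ FB ∩ EB ∥ AF]
   → F = (-20, -26)
3. C_x = 22  [C is the reflection of F across E]
4. C_y = 34  [C is the reflection of F across E]
   → C = (22, 34)
5. D_x = -19/2  [D is the midpoint of EF]
6. D_y = -11  [D is the midpoint of EF]
   → D = (-19/2, -11)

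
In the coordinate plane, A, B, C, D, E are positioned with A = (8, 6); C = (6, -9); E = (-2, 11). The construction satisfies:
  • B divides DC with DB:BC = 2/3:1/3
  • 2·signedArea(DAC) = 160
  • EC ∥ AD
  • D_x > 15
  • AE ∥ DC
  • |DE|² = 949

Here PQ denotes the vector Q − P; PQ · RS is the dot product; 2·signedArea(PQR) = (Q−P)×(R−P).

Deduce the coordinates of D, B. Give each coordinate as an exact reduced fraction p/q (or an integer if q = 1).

1. D_x = 16  [AE ∥ DC ∩ EC ∥ AD]
2. D_y = -14  [AE ∥ DC ∩ EC ∥ AD]
   → D = (16, -14)
3. B_x = 28/3  [B divides DC with DB:BC = 2/3:1/3]
4. B_y = -32/3  [B divides DC with DB:BC = 2/3:1/3]
   → B = (28/3, -32/3)

B = (28/3, -32/3)
D = (16, -14)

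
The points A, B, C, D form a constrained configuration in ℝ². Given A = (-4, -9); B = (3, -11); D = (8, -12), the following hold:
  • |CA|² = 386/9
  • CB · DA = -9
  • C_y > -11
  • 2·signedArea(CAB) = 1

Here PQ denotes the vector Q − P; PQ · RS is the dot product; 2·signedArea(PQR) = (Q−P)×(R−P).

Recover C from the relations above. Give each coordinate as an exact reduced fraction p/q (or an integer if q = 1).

C = (7/3, -32/3)

1. C_x = 7/3  [2·signedArea(CAB) = 1 ∩ CB · DA = -9]
2. C_y = -32/3  [2·signedArea(CAB) = 1 ∩ CB · DA = -9]
   → C = (7/3, -32/3)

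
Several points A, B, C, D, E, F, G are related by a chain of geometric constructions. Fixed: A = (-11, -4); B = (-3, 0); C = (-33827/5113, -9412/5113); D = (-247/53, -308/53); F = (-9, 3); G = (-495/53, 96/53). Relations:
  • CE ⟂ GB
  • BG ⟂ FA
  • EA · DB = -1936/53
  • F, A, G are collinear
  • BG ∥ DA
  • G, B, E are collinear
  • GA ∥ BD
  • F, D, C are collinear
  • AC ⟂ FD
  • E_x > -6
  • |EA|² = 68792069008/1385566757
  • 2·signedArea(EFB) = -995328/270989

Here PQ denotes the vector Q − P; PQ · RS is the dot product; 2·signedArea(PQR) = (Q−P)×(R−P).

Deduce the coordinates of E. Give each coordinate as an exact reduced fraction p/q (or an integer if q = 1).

E = (-1587111/270989, 221184/270989)

1. E_x = -1587111/270989  [G, B, E are collinear ∩ CE ⟂ GB]
2. E_y = 221184/270989  [G, B, E are collinear ∩ CE ⟂ GB]
   → E = (-1587111/270989, 221184/270989)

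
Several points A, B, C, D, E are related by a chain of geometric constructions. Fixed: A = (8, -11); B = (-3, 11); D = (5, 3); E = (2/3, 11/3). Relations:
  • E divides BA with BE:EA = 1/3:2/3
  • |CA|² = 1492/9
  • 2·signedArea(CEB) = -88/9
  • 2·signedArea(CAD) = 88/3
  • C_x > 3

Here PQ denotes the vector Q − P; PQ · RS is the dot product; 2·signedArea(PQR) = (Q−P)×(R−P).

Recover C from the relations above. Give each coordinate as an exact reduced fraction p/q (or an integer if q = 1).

C = (10/3, 1)

1. C_x = 10/3  [2·signedArea(CAD) = 88/3 ∩ 2·signedArea(CEB) = -88/9]
2. C_y = 1  [2·signedArea(CAD) = 88/3 ∩ 2·signedArea(CEB) = -88/9]
   → C = (10/3, 1)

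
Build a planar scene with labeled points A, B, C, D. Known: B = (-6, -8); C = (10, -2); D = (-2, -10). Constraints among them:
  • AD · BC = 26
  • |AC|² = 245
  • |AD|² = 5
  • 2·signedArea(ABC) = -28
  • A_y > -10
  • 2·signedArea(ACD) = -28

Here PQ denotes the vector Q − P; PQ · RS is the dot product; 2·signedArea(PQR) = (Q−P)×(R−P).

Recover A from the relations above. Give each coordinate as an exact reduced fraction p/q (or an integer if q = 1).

1. A_x = -4  [2·signedArea(ABC) = -28 ∩ AD · BC = 26]
2. A_y = -9  [2·signedArea(ABC) = -28 ∩ AD · BC = 26]
   → A = (-4, -9)

A = (-4, -9)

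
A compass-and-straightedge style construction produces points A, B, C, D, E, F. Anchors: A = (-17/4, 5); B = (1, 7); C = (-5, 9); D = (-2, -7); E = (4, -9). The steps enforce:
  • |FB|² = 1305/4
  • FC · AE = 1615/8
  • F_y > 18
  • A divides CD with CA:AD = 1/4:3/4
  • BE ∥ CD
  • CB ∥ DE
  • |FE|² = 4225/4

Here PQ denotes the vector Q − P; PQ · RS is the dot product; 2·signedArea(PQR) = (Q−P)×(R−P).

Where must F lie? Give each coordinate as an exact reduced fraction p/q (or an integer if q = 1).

1. F_x = -25/2  [line -33/4·x + 14·y + -2953/8 = 0 ∩ |FE|² = 4225/4]
2. F_y = 19  [line -33/4·x + 14·y + -2953/8 = 0 ∩ |FE|² = 4225/4]
   → F = (-25/2, 19)

F = (-25/2, 19)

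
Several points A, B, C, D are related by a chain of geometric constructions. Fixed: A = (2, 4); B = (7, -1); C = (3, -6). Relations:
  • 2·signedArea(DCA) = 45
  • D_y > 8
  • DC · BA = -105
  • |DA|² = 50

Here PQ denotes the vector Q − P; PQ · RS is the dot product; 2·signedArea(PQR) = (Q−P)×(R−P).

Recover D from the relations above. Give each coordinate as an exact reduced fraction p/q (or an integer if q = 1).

D = (-3, 9)

1. D_x = -3  [2·signedArea(DCA) = 45 ∩ DC · BA = -105]
2. D_y = 9  [2·signedArea(DCA) = 45 ∩ DC · BA = -105]
   → D = (-3, 9)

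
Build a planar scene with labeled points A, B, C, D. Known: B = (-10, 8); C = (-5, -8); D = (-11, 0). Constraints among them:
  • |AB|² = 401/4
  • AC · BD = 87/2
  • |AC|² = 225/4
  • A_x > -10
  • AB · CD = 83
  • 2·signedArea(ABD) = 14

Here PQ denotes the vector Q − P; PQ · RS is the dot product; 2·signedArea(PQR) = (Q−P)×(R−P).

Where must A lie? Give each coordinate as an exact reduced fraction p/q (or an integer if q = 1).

1. A_x = -19/2  [2·signedArea(ABD) = 14 ∩ AC · BD = 87/2]
2. A_y = -2  [2·signedArea(ABD) = 14 ∩ AC · BD = 87/2]
   → A = (-19/2, -2)

A = (-19/2, -2)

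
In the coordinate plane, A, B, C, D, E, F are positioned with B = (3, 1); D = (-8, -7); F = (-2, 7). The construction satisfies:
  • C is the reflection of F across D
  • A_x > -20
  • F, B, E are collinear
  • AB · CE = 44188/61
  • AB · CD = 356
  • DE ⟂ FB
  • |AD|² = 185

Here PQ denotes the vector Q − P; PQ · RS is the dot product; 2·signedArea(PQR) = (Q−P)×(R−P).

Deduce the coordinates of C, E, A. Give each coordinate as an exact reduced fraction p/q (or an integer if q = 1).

A = (-19, -15)
C = (-14, -21)
E = (148/61, 103/61)

1. C_x = -14  [C is the reflection of F across D]
2. C_y = -21  [C is the reflection of F across D]
   → C = (-14, -21)
3. E_x = 148/61  [F, B, E are collinear ∩ DE ⟂ FB]
4. E_y = 103/61  [F, B, E are collinear ∩ DE ⟂ FB]
   → E = (148/61, 103/61)
5. A_x = -19  [AB · CE = 44188/61 ∩ AB · CD = 356]
6. A_y = -15  [AB · CE = 44188/61 ∩ AB · CD = 356]
   → A = (-19, -15)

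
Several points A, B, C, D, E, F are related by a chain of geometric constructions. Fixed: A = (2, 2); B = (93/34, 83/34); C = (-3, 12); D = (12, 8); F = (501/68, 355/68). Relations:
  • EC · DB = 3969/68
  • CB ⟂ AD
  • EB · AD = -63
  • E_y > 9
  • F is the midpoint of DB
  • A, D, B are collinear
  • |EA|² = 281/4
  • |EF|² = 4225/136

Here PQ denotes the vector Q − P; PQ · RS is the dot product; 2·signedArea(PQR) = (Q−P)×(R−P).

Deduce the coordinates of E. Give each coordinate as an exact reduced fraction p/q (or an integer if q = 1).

E = (9/2, 10)

1. E_x = 9/2  [line -10·x + -6·y + 105 = 0 ∩ |EA|² = 281/4]
2. E_y = 10  [line -10·x + -6·y + 105 = 0 ∩ |EA|² = 281/4]
   → E = (9/2, 10)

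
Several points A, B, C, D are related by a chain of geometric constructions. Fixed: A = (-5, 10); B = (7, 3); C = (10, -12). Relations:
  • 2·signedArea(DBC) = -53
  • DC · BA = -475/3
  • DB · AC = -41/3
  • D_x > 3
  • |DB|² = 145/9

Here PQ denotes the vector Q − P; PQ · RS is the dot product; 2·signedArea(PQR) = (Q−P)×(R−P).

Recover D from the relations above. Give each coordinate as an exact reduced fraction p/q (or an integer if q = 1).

1. D_x = 4  [DB · AC = -41/3 ∩ DC · BA = -475/3]
2. D_y = 1/3  [DB · AC = -41/3 ∩ DC · BA = -475/3]
   → D = (4, 1/3)

D = (4, 1/3)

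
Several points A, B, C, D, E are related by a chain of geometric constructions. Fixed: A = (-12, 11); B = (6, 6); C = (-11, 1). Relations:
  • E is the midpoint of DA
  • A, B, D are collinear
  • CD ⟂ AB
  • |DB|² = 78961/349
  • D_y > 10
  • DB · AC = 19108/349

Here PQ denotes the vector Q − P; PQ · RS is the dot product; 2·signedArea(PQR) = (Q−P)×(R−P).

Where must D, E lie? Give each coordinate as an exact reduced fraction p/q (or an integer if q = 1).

D = (-2964/349, 3499/349)
E = (-3576/349, 3669/349)

1. D_x = -2964/349  [A, B, D are collinear ∩ CD ⟂ AB]
2. D_y = 3499/349  [A, B, D are collinear ∩ CD ⟂ AB]
   → D = (-2964/349, 3499/349)
3. E_x = -3576/349  [E is the midpoint of DA]
4. E_y = 3669/349  [E is the midpoint of DA]
   → E = (-3576/349, 3669/349)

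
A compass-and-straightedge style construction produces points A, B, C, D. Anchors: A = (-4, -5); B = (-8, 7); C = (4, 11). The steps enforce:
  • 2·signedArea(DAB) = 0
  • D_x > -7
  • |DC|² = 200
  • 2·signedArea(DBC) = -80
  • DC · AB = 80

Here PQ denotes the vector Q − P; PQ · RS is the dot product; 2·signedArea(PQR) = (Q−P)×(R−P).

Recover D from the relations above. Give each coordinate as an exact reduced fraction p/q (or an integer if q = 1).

D = (-6, 1)

1. D_x = -6  [2·signedArea(DAB) = 0 ∩ 2·signedArea(DBC) = -80]
2. D_y = 1  [2·signedArea(DAB) = 0 ∩ 2·signedArea(DBC) = -80]
   → D = (-6, 1)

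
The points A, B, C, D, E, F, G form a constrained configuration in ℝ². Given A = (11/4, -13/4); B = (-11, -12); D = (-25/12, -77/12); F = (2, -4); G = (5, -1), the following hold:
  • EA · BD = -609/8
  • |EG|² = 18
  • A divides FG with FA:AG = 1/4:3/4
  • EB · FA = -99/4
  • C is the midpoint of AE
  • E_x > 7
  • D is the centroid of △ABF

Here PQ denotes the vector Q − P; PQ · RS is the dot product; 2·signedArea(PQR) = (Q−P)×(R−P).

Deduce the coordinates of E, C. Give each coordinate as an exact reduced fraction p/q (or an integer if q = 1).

1. E_x = 8  [EA · BD = -609/8 ∩ EB · FA = -99/4]
2. E_y = 2  [EA · BD = -609/8 ∩ EB · FA = -99/4]
   → E = (8, 2)
3. C_x = 43/8  [C is the midpoint of AE]
4. C_y = -5/8  [C is the midpoint of AE]
   → C = (43/8, -5/8)

C = (43/8, -5/8)
E = (8, 2)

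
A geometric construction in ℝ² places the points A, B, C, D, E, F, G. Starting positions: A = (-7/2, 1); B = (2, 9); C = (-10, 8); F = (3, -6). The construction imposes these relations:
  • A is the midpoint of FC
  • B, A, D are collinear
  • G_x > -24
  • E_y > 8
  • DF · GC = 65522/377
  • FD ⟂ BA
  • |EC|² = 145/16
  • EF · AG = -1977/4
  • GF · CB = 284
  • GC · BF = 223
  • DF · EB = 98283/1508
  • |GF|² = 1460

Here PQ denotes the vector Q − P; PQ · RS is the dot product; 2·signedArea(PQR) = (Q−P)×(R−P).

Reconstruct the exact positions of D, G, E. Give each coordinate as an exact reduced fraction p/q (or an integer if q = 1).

D = (-1765/377, -271/377)
E = (-7, 33/4)
G = (-23, 22)

1. D_x = -1765/377  [B, A, D are collinear ∩ FD ⟂ BA]
2. D_y = -271/377  [B, A, D are collinear ∩ FD ⟂ BA]
   → D = (-1765/377, -271/377)
3. G_x = -23  [GC · BF = 223 ∩ GF · CB = 284]
4. G_y = 22  [GC · BF = 223 ∩ GF · CB = 284]
   → G = (-23, 22)
5. E_x = -7  [EF · AG = -1977/4 ∩ DF · EB = 98283/1508]
6. E_y = 33/4  [EF · AG = -1977/4 ∩ DF · EB = 98283/1508]
   → E = (-7, 33/4)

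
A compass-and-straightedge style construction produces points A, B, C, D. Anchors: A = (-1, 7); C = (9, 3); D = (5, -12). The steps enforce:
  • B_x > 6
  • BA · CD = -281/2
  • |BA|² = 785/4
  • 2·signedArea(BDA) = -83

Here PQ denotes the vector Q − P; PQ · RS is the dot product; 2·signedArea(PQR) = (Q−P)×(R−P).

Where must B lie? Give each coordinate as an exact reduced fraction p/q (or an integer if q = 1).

B = (7, -9/2)

1. B_x = 7  [2·signedArea(BDA) = -83 ∩ BA · CD = -281/2]
2. B_y = -9/2  [2·signedArea(BDA) = -83 ∩ BA · CD = -281/2]
   → B = (7, -9/2)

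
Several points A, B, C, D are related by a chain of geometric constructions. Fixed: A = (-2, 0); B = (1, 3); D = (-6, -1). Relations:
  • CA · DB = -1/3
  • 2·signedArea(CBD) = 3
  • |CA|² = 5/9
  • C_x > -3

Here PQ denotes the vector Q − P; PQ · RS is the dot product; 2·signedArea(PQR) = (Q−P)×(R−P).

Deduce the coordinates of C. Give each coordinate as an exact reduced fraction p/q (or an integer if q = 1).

1. C_x = -7/3  [2·signedArea(CBD) = 3 ∩ CA · DB = -1/3]
2. C_y = 2/3  [2·signedArea(CBD) = 3 ∩ CA · DB = -1/3]
   → C = (-7/3, 2/3)

C = (-7/3, 2/3)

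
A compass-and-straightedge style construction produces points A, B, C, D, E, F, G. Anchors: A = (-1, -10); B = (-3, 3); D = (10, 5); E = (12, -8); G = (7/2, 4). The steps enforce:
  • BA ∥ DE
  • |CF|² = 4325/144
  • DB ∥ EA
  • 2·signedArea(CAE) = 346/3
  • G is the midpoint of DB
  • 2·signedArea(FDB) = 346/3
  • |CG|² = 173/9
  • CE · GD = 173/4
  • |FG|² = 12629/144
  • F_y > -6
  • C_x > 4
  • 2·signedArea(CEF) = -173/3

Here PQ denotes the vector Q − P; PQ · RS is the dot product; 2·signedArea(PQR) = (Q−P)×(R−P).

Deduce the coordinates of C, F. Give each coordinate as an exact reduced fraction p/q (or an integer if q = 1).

1. C_x = 25/6  [2·signedArea(CAE) = 346/3 ∩ CE · GD = 173/4]
2. C_y = -1/3  [2·signedArea(CAE) = 346/3 ∩ CE · GD = 173/4]
   → C = (25/6, -1/3)
3. F_x = 19/12  [2·signedArea(FDB) = 346/3 ∩ 2·signedArea(CEF) = -173/3]
4. F_y = -31/6  [2·signedArea(FDB) = 346/3 ∩ 2·signedArea(CEF) = -173/3]
   → F = (19/12, -31/6)

C = (25/6, -1/3)
F = (19/12, -31/6)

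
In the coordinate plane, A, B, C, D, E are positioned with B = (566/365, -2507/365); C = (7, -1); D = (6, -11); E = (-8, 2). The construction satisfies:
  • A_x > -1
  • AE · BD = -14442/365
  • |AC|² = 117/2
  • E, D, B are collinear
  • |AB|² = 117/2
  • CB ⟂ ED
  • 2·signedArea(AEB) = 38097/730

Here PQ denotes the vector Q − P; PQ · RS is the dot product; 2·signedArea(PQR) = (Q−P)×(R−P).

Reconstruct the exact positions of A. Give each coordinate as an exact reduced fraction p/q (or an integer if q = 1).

A = (-1/2, 1/2)

1. A_x = -1/2  [2·signedArea(AEB) = 38097/730 ∩ AE · BD = -14442/365]
2. A_y = 1/2  [2·signedArea(AEB) = 38097/730 ∩ AE · BD = -14442/365]
   → A = (-1/2, 1/2)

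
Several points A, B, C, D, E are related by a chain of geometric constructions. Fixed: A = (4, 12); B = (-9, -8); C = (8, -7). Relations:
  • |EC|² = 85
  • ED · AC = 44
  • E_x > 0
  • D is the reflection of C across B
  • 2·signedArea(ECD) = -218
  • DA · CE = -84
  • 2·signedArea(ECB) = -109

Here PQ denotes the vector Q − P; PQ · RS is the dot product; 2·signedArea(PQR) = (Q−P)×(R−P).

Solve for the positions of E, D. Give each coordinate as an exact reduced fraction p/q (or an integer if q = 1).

1. D_x = -26  [D is the reflection of C across B]
2. D_y = -9  [D is the reflection of C across B]
   → D = (-26, -9)
3. E_x = 1  [2·signedArea(ECD) = -218 ∩ DA · CE = -84]
4. E_y = -1  [2·signedArea(ECD) = -218 ∩ DA · CE = -84]
   → E = (1, -1)

D = (-26, -9)
E = (1, -1)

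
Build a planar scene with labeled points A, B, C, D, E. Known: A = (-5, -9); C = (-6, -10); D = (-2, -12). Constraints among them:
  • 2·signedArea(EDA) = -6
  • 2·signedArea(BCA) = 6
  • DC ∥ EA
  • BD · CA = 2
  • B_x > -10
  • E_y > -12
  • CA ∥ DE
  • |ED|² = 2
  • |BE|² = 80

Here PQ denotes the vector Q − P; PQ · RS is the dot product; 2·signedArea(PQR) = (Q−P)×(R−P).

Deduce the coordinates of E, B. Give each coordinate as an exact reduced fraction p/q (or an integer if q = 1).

B = (-9, -7)
E = (-1, -11)

1. E_x = -1  [DC ∥ EA ∩ CA ∥ DE]
2. E_y = -11  [DC ∥ EA ∩ CA ∥ DE]
   → E = (-1, -11)
3. B_x = -9  [2·signedArea(BCA) = 6 ∩ BD · CA = 2]
4. B_y = -7  [2·signedArea(BCA) = 6 ∩ BD · CA = 2]
   → B = (-9, -7)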